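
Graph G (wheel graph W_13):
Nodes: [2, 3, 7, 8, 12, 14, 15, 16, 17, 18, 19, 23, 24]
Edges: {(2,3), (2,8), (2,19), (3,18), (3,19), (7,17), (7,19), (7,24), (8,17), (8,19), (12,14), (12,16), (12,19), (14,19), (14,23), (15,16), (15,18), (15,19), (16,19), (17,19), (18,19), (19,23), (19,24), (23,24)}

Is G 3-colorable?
Yes, G is 3-colorable

A valid 3-coloring: color 1: [19]; color 2: [2, 14, 16, 17, 18, 24]; color 3: [3, 7, 8, 12, 15, 23].
(χ(G) = 3 ≤ 3.)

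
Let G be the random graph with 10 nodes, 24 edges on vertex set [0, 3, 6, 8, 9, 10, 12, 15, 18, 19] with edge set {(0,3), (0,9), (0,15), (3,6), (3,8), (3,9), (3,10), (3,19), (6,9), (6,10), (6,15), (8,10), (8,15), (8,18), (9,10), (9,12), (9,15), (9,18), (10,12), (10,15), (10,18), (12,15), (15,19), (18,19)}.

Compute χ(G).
χ(G) = 4

Clique number ω(G) = 4 (lower bound: χ ≥ ω).
The clique on [9, 10, 12, 15] has size 4, forcing χ ≥ 4, and the coloring below uses 4 colors, so χ(G) = 4.
A valid 4-coloring: color 1: [0, 10, 19]; color 2: [8, 9]; color 3: [3, 15, 18]; color 4: [6, 12].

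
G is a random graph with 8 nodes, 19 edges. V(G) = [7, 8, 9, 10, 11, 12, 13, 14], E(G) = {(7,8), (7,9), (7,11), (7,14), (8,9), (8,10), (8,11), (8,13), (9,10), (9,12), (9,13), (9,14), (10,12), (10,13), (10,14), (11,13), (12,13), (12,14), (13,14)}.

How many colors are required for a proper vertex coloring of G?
Clique number ω(G) = 5 (lower bound: χ ≥ ω).
The clique on [9, 10, 12, 13, 14] has size 5, forcing χ ≥ 5, and the coloring below uses 5 colors, so χ(G) = 5.
A valid 5-coloring: color 1: [9, 11]; color 2: [7, 13]; color 3: [8, 14]; color 4: [10]; color 5: [12].

χ(G) = 5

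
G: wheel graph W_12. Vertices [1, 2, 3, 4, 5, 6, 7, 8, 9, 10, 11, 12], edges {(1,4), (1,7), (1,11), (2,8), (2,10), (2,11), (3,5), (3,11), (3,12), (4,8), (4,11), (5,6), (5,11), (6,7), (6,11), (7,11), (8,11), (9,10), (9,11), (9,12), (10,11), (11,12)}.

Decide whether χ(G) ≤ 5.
Yes, G is 5-colorable

A valid 5-coloring: color 1: [11]; color 2: [5, 7, 8, 10, 12]; color 3: [1, 2, 3, 6, 9]; color 4: [4].
(χ(G) = 4 ≤ 5.)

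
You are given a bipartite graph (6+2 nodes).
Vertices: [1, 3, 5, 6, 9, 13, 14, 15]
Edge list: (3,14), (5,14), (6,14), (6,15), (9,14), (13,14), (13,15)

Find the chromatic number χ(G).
χ(G) = 2

Clique number ω(G) = 2 (lower bound: χ ≥ ω).
The graph is bipartite (no odd cycle), so 2 colors suffice: χ(G) = 2.
A valid 2-coloring: color 1: [1, 14, 15]; color 2: [3, 5, 6, 9, 13].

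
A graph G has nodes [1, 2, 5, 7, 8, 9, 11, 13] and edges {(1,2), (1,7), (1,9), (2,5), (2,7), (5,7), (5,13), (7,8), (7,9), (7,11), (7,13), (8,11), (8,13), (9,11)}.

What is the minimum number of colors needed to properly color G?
Clique number ω(G) = 3 (lower bound: χ ≥ ω).
Odd cycle [11, 8, 13, 5, 2, 1, 9] needs 3 colors (χ ≥ 3).
Vertex 7 is adjacent to every vertex of [1, 2, 5, 8, 9, 11, 13], which already need 3 colors among themselves, so 7 needs a new color (χ ≥ 4).
The coloring below uses 4 colors, so χ(G) = 4.
A valid 4-coloring: color 1: [7]; color 2: [1, 11, 13]; color 3: [5, 8, 9]; color 4: [2].

χ(G) = 4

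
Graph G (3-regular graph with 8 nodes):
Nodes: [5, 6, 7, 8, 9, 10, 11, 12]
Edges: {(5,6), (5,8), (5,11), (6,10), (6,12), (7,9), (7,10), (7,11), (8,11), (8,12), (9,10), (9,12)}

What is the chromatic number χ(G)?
χ(G) = 3

Clique number ω(G) = 3 (lower bound: χ ≥ ω).
The clique on [5, 8, 11] has size 3, forcing χ ≥ 3, and the coloring below uses 3 colors, so χ(G) = 3.
A valid 3-coloring: color 1: [6, 9, 11]; color 2: [5, 10, 12]; color 3: [7, 8].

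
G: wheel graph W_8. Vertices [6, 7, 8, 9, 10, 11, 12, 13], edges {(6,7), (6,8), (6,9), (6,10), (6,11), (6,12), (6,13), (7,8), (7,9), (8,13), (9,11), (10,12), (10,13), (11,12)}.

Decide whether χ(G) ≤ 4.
Yes, G is 4-colorable

A valid 4-coloring: color 1: [6]; color 2: [8, 10, 11]; color 3: [7, 12, 13]; color 4: [9].
(χ(G) = 4 ≤ 4.)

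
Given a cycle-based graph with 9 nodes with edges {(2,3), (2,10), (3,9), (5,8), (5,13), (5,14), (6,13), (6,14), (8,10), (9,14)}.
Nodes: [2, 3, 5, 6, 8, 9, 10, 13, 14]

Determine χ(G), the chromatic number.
χ(G) = 3

Clique number ω(G) = 2 (lower bound: χ ≥ ω).
Odd cycle [9, 3, 2, 10, 8, 5, 13, 6, 14] needs 3 colors (χ ≥ 3).
The coloring below uses 3 colors, so χ(G) = 3.
A valid 3-coloring: color 1: [3, 10, 13, 14]; color 2: [2, 5, 6, 9]; color 3: [8].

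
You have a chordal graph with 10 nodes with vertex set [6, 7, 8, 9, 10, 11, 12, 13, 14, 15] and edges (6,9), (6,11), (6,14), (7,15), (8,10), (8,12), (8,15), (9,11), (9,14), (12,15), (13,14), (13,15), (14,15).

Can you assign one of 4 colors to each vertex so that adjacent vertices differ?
Yes, G is 4-colorable

A valid 4-coloring: color 1: [6, 10, 15]; color 2: [7, 8, 11, 14]; color 3: [9, 12, 13].
(χ(G) = 3 ≤ 4.)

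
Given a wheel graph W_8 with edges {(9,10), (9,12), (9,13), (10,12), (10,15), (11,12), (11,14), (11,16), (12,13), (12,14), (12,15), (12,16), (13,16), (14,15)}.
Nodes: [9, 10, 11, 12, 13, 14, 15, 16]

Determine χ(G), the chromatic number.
Clique number ω(G) = 3 (lower bound: χ ≥ ω).
Odd cycle [13, 9, 10, 15, 14, 11, 16] needs 3 colors (χ ≥ 3).
Vertex 12 is adjacent to every vertex of [9, 10, 11, 13, 14, 15, 16], which already need 3 colors among themselves, so 12 needs a new color (χ ≥ 4).
The coloring below uses 4 colors, so χ(G) = 4.
A valid 4-coloring: color 1: [12]; color 2: [10, 11, 13]; color 3: [9, 15, 16]; color 4: [14].

χ(G) = 4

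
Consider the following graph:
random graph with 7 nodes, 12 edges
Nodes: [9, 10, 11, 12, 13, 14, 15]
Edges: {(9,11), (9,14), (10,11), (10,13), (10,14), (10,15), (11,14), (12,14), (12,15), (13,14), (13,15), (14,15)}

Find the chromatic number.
Clique number ω(G) = 4 (lower bound: χ ≥ ω).
The clique on [10, 13, 14, 15] has size 4, forcing χ ≥ 4, and the coloring below uses 4 colors, so χ(G) = 4.
A valid 4-coloring: color 1: [14]; color 2: [9, 10, 12]; color 3: [11, 15]; color 4: [13].

χ(G) = 4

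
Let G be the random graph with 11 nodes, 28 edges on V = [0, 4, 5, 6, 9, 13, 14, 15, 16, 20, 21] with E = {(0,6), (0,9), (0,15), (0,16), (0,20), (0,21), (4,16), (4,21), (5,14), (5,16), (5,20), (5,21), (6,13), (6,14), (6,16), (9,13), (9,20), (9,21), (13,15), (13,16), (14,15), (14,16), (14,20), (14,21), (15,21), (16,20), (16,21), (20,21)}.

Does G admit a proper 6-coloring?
A valid 6-coloring: color 1: [6, 21]; color 2: [9, 15, 16]; color 3: [0, 4, 13, 14]; color 4: [20]; color 5: [5].
(χ(G) = 5 ≤ 6.)

Yes, G is 6-colorable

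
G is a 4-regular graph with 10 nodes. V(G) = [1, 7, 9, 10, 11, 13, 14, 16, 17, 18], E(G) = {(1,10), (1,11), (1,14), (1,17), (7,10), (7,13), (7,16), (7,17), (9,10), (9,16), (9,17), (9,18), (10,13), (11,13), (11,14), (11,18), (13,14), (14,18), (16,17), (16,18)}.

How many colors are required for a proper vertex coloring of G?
χ(G) = 4

Clique number ω(G) = 3 (lower bound: χ ≥ ω).
Suppose a proper 3-coloring c exists. The clique [1, 11, 14] takes 3 distinct colors; by symmetry let c(1) = 1, c(11) = 2, c(14) = 3.
- Vertex 13: neighbors [11, 14] already have colors [2, 3] ⇒ c(13) = 1.
- Vertex 18: neighbors [11, 14] already have colors [2, 3] ⇒ c(18) = 1.
- Vertex 7: neighbors [13] already have colors [1]; try each remaining color.
- Case c(7) = 2:
  - Vertex 16: neighbors [18, 7] already have colors [1, 2] ⇒ c(16) = 3.
  - Vertex 17: neighbors [1, 7, 16] already have colors [1, 2, 3] — all 3 colors blocked. Contradiction.
- Case c(7) = 3:
  - Vertex 16: neighbors [18, 7] already have colors [1, 3] ⇒ c(16) = 2.
  - Vertex 17: neighbors [1, 16, 7] already have colors [1, 2, 3] — all 3 colors blocked. Contradiction.
Every case ends in a contradiction, so G has no proper 3-coloring (χ ≥ 4).
The coloring below uses 4 colors, so χ(G) = 4.
A valid 4-coloring: color 1: [10, 11, 17]; color 2: [7, 9, 14]; color 3: [1, 13, 16]; color 4: [18].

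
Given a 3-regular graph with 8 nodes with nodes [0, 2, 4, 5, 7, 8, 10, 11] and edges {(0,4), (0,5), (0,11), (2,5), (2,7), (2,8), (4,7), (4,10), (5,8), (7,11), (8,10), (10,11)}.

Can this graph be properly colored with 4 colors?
Yes, G is 4-colorable

A valid 4-coloring: color 1: [5, 7, 10]; color 2: [4, 8, 11]; color 3: [0, 2].
(χ(G) = 3 ≤ 4.)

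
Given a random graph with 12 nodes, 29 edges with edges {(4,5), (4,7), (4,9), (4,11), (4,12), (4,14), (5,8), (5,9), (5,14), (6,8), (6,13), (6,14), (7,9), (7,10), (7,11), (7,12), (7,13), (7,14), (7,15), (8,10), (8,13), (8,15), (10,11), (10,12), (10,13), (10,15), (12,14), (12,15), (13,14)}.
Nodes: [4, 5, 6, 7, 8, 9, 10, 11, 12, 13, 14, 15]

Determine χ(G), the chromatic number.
Clique number ω(G) = 4 (lower bound: χ ≥ ω).
The clique on [7, 10, 12, 15] has size 4, forcing χ ≥ 4, and the coloring below uses 4 colors, so χ(G) = 4.
A valid 4-coloring: color 1: [7, 8]; color 2: [9, 10, 14]; color 3: [5, 11, 12, 13]; color 4: [4, 6, 15].

χ(G) = 4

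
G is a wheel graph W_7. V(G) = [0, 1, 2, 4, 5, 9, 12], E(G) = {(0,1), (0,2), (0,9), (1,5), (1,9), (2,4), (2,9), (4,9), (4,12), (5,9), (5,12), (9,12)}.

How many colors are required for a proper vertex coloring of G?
Clique number ω(G) = 3 (lower bound: χ ≥ ω).
The clique on [0, 1, 9] has size 3, forcing χ ≥ 3, and the coloring below uses 3 colors, so χ(G) = 3.
A valid 3-coloring: color 1: [9]; color 2: [1, 2, 12]; color 3: [0, 4, 5].

χ(G) = 3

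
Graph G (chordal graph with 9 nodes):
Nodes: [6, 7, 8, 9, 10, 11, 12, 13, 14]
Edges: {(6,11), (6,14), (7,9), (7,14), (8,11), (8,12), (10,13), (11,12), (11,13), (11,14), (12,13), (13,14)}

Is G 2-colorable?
No, G is not 2-colorable

The clique on vertices [8, 11, 12] has size 3 > 2, so it alone needs 3 colors.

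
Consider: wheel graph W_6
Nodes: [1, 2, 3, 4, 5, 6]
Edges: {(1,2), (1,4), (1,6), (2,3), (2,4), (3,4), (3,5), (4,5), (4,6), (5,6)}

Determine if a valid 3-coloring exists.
Odd cycle [5, 3, 2, 1, 6] needs 3 colors (χ ≥ 3).
Vertex 4 is adjacent to every vertex of [1, 2, 3, 5, 6], which already need 3 colors among themselves, so 4 needs a new color (χ ≥ 4).
Hence χ(G) ≥ 4 > 3, so no proper 3-coloring exists.

No, G is not 3-colorable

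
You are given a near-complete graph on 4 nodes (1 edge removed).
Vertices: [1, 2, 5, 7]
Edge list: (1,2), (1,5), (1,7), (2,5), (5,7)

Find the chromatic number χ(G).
χ(G) = 3

Clique number ω(G) = 3 (lower bound: χ ≥ ω).
The clique on [1, 2, 5] has size 3, forcing χ ≥ 3, and the coloring below uses 3 colors, so χ(G) = 3.
A valid 3-coloring: color 1: [1]; color 2: [5]; color 3: [2, 7].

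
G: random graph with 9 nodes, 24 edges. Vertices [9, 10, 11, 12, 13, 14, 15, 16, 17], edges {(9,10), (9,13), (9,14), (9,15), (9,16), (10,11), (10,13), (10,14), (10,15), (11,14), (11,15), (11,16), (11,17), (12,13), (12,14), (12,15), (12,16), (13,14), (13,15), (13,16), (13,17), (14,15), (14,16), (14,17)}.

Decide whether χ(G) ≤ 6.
Yes, G is 6-colorable

A valid 6-coloring: color 1: [14]; color 2: [11, 13]; color 3: [15, 16, 17]; color 4: [10, 12]; color 5: [9].
(χ(G) = 5 ≤ 6.)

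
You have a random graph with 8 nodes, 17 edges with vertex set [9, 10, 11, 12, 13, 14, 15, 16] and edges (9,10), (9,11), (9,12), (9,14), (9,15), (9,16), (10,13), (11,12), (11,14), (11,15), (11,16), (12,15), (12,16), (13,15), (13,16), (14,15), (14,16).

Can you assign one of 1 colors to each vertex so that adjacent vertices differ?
No, G is not 1-colorable

The clique on vertices [9, 11, 12, 16] has size 4 > 1, so it alone needs 4 colors.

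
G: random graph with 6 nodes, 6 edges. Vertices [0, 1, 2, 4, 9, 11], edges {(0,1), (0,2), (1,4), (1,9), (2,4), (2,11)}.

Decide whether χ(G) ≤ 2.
A valid 2-coloring: color 1: [1, 2]; color 2: [0, 4, 9, 11].
(χ(G) = 2 ≤ 2.)

Yes, G is 2-colorable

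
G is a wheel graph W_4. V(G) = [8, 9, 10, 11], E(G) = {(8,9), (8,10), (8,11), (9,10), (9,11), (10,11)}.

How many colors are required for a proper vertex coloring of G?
χ(G) = 4

Clique number ω(G) = 4 (lower bound: χ ≥ ω).
The clique on [8, 9, 10, 11] has size 4, forcing χ ≥ 4, and the coloring below uses 4 colors, so χ(G) = 4.
A valid 4-coloring: color 1: [10]; color 2: [11]; color 3: [9]; color 4: [8].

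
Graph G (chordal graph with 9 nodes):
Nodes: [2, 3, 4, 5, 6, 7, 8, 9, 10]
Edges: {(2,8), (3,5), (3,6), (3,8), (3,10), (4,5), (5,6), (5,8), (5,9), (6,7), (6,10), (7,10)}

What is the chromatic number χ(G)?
χ(G) = 3

Clique number ω(G) = 3 (lower bound: χ ≥ ω).
The clique on [3, 6, 10] has size 3, forcing χ ≥ 3, and the coloring below uses 3 colors, so χ(G) = 3.
A valid 3-coloring: color 1: [2, 5, 10]; color 2: [3, 4, 7, 9]; color 3: [6, 8].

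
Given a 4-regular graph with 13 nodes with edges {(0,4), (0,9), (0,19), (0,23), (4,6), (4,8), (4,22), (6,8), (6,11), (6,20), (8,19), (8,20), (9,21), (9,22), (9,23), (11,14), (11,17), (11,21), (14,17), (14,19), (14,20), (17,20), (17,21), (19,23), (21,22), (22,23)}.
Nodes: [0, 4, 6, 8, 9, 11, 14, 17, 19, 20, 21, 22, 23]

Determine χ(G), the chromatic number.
Clique number ω(G) = 3 (lower bound: χ ≥ ω).
The clique on [0, 9, 23] has size 3, forcing χ ≥ 3, and the coloring below uses 3 colors, so χ(G) = 3.
A valid 3-coloring: color 1: [4, 9, 11, 19, 20]; color 2: [6, 14, 21, 23]; color 3: [0, 8, 17, 22].

χ(G) = 3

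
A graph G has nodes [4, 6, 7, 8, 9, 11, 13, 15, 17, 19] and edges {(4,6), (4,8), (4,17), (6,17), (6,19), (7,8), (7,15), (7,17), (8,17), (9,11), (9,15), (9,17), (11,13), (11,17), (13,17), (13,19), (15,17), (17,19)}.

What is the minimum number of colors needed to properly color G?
Clique number ω(G) = 3 (lower bound: χ ≥ ω).
Odd cycle [9, 15, 7, 8, 4, 6, 19, 13, 11] needs 3 colors (χ ≥ 3).
Vertex 17 is adjacent to every vertex of [4, 6, 7, 8, 9, 11, 13, 15, 19], which already need 3 colors among themselves, so 17 needs a new color (χ ≥ 4).
The coloring below uses 4 colors, so χ(G) = 4.
A valid 4-coloring: color 1: [17]; color 2: [4, 7, 9, 13]; color 3: [6, 8, 11, 15]; color 4: [19].

χ(G) = 4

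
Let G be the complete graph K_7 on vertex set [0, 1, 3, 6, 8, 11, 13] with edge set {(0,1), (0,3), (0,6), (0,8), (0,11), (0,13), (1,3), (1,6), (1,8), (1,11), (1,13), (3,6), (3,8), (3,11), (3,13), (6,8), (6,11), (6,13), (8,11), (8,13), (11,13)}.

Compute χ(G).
χ(G) = 7

Clique number ω(G) = 7 (lower bound: χ ≥ ω).
The clique on [0, 1, 3, 6, 8, 11, 13] has size 7, forcing χ ≥ 7, and the coloring below uses 7 colors, so χ(G) = 7.
A valid 7-coloring: color 1: [11]; color 2: [3]; color 3: [6]; color 4: [8]; color 5: [13]; color 6: [1]; color 7: [0].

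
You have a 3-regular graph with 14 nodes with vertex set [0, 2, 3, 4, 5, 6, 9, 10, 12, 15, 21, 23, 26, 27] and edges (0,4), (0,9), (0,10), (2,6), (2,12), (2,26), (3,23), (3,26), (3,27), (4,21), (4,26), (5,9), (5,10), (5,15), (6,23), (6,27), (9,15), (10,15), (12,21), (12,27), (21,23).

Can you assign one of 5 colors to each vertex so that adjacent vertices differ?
A valid 5-coloring: color 1: [0, 2, 15, 21, 27]; color 2: [4, 9, 10, 12, 23]; color 3: [3, 5, 6]; color 4: [26].
(χ(G) = 3 ≤ 5.)

Yes, G is 5-colorable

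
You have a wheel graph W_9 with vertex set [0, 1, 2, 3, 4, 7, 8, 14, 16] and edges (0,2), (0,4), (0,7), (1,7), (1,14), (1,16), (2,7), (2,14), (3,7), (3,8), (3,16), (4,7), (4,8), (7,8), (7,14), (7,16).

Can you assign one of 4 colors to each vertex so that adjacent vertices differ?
A valid 4-coloring: color 1: [7]; color 2: [1, 2, 3, 4]; color 3: [0, 8, 14, 16].
(χ(G) = 3 ≤ 4.)

Yes, G is 4-colorable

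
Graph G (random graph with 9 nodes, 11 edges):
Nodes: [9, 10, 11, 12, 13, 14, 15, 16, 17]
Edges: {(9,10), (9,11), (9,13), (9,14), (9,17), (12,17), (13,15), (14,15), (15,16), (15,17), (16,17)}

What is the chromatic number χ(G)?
Clique number ω(G) = 3 (lower bound: χ ≥ ω).
The clique on [15, 16, 17] has size 3, forcing χ ≥ 3, and the coloring below uses 3 colors, so χ(G) = 3.
A valid 3-coloring: color 1: [9, 12, 15]; color 2: [10, 11, 13, 14, 17]; color 3: [16].

χ(G) = 3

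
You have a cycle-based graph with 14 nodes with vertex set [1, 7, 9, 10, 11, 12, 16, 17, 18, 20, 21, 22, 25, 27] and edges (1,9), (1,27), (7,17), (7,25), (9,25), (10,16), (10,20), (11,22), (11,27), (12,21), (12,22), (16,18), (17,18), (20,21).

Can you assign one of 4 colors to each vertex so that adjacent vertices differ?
A valid 4-coloring: color 1: [7, 9, 10, 18, 21, 22, 27]; color 2: [1, 11, 12, 16, 17, 20, 25].
(χ(G) = 2 ≤ 4.)

Yes, G is 4-colorable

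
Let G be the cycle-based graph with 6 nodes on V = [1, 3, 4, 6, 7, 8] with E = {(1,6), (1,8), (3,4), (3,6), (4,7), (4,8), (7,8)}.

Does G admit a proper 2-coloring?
The clique on vertices [4, 7, 8] has size 3 > 2, so it alone needs 3 colors.

No, G is not 2-colorable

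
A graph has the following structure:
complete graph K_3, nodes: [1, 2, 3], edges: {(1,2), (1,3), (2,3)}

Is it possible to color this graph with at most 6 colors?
A valid 6-coloring: color 1: [3]; color 2: [1]; color 3: [2].
(χ(G) = 3 ≤ 6.)

Yes, G is 6-colorable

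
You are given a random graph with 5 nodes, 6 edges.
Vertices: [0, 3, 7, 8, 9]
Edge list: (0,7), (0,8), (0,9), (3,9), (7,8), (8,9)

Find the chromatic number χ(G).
χ(G) = 3

Clique number ω(G) = 3 (lower bound: χ ≥ ω).
The clique on [0, 8, 9] has size 3, forcing χ ≥ 3, and the coloring below uses 3 colors, so χ(G) = 3.
A valid 3-coloring: color 1: [7, 9]; color 2: [3, 8]; color 3: [0].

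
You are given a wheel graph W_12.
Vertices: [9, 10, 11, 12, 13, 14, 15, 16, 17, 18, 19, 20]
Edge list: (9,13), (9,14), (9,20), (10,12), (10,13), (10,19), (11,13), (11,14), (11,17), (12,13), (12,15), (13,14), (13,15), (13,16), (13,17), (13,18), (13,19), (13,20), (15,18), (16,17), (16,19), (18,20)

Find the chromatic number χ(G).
χ(G) = 4

Clique number ω(G) = 3 (lower bound: χ ≥ ω).
Odd cycle [20, 9, 14, 11, 17, 16, 19, 10, 12, 15, 18] needs 3 colors (χ ≥ 3).
Vertex 13 is adjacent to every vertex of [9, 10, 11, 12, 14, 15, 16, 17, 18, 19, 20], which already need 3 colors among themselves, so 13 needs a new color (χ ≥ 4).
The coloring below uses 4 colors, so χ(G) = 4.
A valid 4-coloring: color 1: [13]; color 2: [14, 15, 17, 19, 20]; color 3: [9, 10, 11, 16, 18]; color 4: [12].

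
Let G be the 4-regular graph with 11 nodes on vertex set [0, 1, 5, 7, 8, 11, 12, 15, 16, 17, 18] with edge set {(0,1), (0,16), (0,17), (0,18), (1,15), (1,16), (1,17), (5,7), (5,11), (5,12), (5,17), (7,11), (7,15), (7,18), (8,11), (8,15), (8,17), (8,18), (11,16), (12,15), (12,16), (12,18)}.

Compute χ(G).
Clique number ω(G) = 3 (lower bound: χ ≥ ω).
Suppose a proper 3-coloring c exists. The clique [0, 1, 16] takes 3 distinct colors; by symmetry let c(0) = 1, c(1) = 2, c(16) = 3.
- Vertex 17: neighbors [0, 1] already have colors [1, 2] ⇒ c(17) = 3.
- Vertex 5: neighbors [17] already have colors [3]; try each remaining color.
- Case c(5) = 1:
  - Vertex 11: neighbors [5, 16] already have colors [1, 3] ⇒ c(11) = 2.
  - Vertex 7: neighbors [5, 11] already have colors [1, 2] ⇒ c(7) = 3.
  - Vertex 8: neighbors [11, 17] already have colors [2, 3] ⇒ c(8) = 1.
  - Vertex 15: neighbors [8, 1, 7] already have colors [1, 2, 3] — all 3 colors blocked. Contradiction.
- Case c(5) = 2:
  - Vertex 11: neighbors [5, 16] already have colors [2, 3] ⇒ c(11) = 1.
  - Vertex 7: neighbors [11, 5] already have colors [1, 2] ⇒ c(7) = 3.
  - Vertex 8: neighbors [11, 17] already have colors [1, 3] ⇒ c(8) = 2.
  - Vertex 18: neighbors [0, 8, 7] already have colors [1, 2, 3] — all 3 colors blocked. Contradiction.
Every case ends in a contradiction, so G has no proper 3-coloring (χ ≥ 4).
The coloring below uses 4 colors, so χ(G) = 4.
A valid 4-coloring: color 1: [0, 7, 8, 12]; color 2: [11, 15, 17, 18]; color 3: [5, 16]; color 4: [1].

χ(G) = 4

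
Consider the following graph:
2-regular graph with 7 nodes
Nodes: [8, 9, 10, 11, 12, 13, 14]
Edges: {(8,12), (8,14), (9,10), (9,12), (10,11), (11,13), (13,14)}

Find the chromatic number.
χ(G) = 3

Clique number ω(G) = 2 (lower bound: χ ≥ ω).
Odd cycle [10, 11, 13, 14, 8, 12, 9] needs 3 colors (χ ≥ 3).
The coloring below uses 3 colors, so χ(G) = 3.
A valid 3-coloring: color 1: [10, 12, 13]; color 2: [8, 9, 11]; color 3: [14].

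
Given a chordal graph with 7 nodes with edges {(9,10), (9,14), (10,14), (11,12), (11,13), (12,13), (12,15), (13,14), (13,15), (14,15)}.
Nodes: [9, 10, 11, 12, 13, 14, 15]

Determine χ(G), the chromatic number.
χ(G) = 3

Clique number ω(G) = 3 (lower bound: χ ≥ ω).
The clique on [9, 10, 14] has size 3, forcing χ ≥ 3, and the coloring below uses 3 colors, so χ(G) = 3.
A valid 3-coloring: color 1: [10, 13]; color 2: [12, 14]; color 3: [9, 11, 15].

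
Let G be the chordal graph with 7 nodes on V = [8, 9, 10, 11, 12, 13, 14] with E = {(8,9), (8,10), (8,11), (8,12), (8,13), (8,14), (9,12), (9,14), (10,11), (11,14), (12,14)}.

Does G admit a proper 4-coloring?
Yes, G is 4-colorable

A valid 4-coloring: color 1: [8]; color 2: [10, 13, 14]; color 3: [11, 12]; color 4: [9].
(χ(G) = 4 ≤ 4.)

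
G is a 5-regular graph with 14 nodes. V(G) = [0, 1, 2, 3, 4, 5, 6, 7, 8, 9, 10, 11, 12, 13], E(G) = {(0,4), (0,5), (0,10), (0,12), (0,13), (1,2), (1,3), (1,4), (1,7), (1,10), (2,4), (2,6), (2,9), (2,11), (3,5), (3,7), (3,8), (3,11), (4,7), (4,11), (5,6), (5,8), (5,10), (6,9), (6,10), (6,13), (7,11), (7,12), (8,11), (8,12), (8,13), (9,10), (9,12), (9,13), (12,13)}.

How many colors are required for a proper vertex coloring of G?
χ(G) = 4

Clique number ω(G) = 3 (lower bound: χ ≥ ω).
Suppose a proper 3-coloring c exists. The clique [0, 5, 10] takes 3 distinct colors; by symmetry let c(0) = 1, c(5) = 2, c(10) = 3.
- Vertex 6: neighbors [5, 10] already have colors [2, 3] ⇒ c(6) = 1.
- Vertex 9: neighbors [6, 10] already have colors [1, 3] ⇒ c(9) = 2.
- Vertex 2: neighbors [6, 9] already have colors [1, 2] ⇒ c(2) = 3.
- Vertex 4: neighbors [0, 2] already have colors [1, 3] ⇒ c(4) = 2.
- Vertex 11: neighbors [4, 2] already have colors [2, 3] ⇒ c(11) = 1.
- Vertex 3: neighbors [11, 5] already have colors [1, 2] ⇒ c(3) = 3.
- Vertex 7: neighbors [11, 4, 3] already have colors [1, 2, 3] — all 3 colors blocked. Contradiction.
The forced assignments end in a contradiction, so G has no proper 3-coloring (χ ≥ 4).
The coloring below uses 4 colors, so χ(G) = 4.
A valid 4-coloring: color 1: [3, 4, 6, 12]; color 2: [1, 5, 9, 11]; color 3: [0, 2, 7, 8]; color 4: [10, 13].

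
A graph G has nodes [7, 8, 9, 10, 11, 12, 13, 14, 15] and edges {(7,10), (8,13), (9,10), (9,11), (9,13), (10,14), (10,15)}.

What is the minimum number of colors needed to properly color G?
Clique number ω(G) = 2 (lower bound: χ ≥ ω).
The graph is bipartite (no odd cycle), so 2 colors suffice: χ(G) = 2.
A valid 2-coloring: color 1: [10, 11, 12, 13]; color 2: [7, 8, 9, 14, 15].

χ(G) = 2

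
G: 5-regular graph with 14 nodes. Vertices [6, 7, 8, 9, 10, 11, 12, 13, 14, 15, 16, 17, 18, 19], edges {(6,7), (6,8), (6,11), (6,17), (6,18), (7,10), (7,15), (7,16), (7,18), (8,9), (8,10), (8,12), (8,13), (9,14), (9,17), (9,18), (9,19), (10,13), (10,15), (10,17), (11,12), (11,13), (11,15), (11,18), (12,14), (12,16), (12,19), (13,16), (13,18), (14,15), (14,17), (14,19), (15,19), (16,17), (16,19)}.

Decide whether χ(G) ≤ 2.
The clique on vertices [6, 11, 18] has size 3 > 2, so it alone needs 3 colors.

No, G is not 2-colorable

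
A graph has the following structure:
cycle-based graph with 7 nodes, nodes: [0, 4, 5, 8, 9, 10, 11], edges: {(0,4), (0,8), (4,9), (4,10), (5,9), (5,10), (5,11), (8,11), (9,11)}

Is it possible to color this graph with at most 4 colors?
Yes, G is 4-colorable

A valid 4-coloring: color 1: [4, 5, 8]; color 2: [0, 10, 11]; color 3: [9].
(χ(G) = 3 ≤ 4.)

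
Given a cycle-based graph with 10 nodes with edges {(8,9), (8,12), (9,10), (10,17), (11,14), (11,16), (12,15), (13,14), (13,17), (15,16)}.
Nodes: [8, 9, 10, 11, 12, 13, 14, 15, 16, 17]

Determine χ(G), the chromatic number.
Clique number ω(G) = 2 (lower bound: χ ≥ ω).
The graph is bipartite (no odd cycle), so 2 colors suffice: χ(G) = 2.
A valid 2-coloring: color 1: [9, 12, 14, 16, 17]; color 2: [8, 10, 11, 13, 15].

χ(G) = 2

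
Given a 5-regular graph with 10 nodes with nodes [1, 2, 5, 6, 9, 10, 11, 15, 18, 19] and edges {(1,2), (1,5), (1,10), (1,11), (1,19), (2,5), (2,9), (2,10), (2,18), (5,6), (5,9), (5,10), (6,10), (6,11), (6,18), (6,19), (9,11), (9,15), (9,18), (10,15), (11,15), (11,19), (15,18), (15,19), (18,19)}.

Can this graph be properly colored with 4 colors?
Yes, G is 4-colorable

A valid 4-coloring: color 1: [2, 6, 15]; color 2: [9, 10, 19]; color 3: [5, 11, 18]; color 4: [1].
(χ(G) = 4 ≤ 4.)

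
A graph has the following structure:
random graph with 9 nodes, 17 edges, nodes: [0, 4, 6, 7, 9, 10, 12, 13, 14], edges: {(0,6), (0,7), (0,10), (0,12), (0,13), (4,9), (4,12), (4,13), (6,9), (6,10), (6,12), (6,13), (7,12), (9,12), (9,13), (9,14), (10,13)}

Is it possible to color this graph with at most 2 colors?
No, G is not 2-colorable

The clique on vertices [0, 6, 10, 13] has size 4 > 2, so it alone needs 4 colors.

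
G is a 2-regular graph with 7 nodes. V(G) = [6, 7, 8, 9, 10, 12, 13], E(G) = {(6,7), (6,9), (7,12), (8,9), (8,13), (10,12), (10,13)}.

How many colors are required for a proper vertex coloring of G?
χ(G) = 3

Clique number ω(G) = 2 (lower bound: χ ≥ ω).
Odd cycle [12, 7, 6, 9, 8, 13, 10] needs 3 colors (χ ≥ 3).
The coloring below uses 3 colors, so χ(G) = 3.
A valid 3-coloring: color 1: [7, 9, 13]; color 2: [6, 8, 10]; color 3: [12].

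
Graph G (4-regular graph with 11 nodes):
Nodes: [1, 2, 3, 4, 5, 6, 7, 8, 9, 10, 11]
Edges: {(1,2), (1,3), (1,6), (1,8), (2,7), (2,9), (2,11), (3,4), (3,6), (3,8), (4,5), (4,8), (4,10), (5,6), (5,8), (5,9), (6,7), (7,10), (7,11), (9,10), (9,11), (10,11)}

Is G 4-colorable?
A valid 4-coloring: color 1: [2, 3, 5, 10]; color 2: [7, 8, 9]; color 3: [1, 4, 11]; color 4: [6].
(χ(G) = 3 ≤ 4.)

Yes, G is 4-colorable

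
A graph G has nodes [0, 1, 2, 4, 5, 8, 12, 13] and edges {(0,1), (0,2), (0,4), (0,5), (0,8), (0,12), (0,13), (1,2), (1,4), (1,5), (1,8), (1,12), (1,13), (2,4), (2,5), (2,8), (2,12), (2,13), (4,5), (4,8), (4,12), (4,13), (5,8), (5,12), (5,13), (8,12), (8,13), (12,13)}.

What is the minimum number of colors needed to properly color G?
χ(G) = 8

Clique number ω(G) = 8 (lower bound: χ ≥ ω).
The clique on [0, 1, 2, 4, 5, 8, 12, 13] has size 8, forcing χ ≥ 8, and the coloring below uses 8 colors, so χ(G) = 8.
A valid 8-coloring: color 1: [0]; color 2: [4]; color 3: [1]; color 4: [5]; color 5: [12]; color 6: [8]; color 7: [2]; color 8: [13].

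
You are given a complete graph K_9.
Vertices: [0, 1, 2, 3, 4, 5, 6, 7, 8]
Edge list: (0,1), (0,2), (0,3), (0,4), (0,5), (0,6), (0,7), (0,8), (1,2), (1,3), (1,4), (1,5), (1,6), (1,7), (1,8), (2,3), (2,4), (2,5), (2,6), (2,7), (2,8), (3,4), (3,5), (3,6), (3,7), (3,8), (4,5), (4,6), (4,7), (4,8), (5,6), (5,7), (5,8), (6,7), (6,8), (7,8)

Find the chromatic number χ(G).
χ(G) = 9

Clique number ω(G) = 9 (lower bound: χ ≥ ω).
The clique on [0, 1, 2, 3, 4, 5, 6, 7, 8] has size 9, forcing χ ≥ 9, and the coloring below uses 9 colors, so χ(G) = 9.
A valid 9-coloring: color 1: [1]; color 2: [2]; color 3: [4]; color 4: [0]; color 5: [3]; color 6: [7]; color 7: [6]; color 8: [5]; color 9: [8].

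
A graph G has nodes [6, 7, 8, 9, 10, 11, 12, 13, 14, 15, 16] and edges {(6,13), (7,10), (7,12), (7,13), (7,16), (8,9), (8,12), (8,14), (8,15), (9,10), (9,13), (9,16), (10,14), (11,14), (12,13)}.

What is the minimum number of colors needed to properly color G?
Clique number ω(G) = 3 (lower bound: χ ≥ ω).
The clique on [7, 12, 13] has size 3, forcing χ ≥ 3, and the coloring below uses 3 colors, so χ(G) = 3.
A valid 3-coloring: color 1: [8, 10, 11, 13, 16]; color 2: [6, 7, 9, 14, 15]; color 3: [12].

χ(G) = 3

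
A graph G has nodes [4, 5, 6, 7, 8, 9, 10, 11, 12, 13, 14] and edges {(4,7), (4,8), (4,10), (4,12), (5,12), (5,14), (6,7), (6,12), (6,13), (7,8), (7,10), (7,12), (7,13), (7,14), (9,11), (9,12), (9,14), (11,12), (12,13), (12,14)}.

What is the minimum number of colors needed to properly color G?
Clique number ω(G) = 4 (lower bound: χ ≥ ω).
The clique on [6, 7, 12, 13] has size 4, forcing χ ≥ 4, and the coloring below uses 4 colors, so χ(G) = 4.
A valid 4-coloring: color 1: [8, 10, 12]; color 2: [5, 7, 9]; color 3: [4, 6, 11, 14]; color 4: [13].

χ(G) = 4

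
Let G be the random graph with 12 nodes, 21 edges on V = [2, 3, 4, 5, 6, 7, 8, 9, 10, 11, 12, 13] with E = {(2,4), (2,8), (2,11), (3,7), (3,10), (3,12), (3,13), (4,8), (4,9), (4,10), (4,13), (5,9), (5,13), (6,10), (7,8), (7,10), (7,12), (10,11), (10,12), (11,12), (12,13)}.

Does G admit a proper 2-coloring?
No, G is not 2-colorable

The clique on vertices [3, 7, 10, 12] has size 4 > 2, so it alone needs 4 colors.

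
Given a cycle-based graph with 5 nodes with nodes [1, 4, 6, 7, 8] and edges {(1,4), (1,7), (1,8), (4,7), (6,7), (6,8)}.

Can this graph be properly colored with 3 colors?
A valid 3-coloring: color 1: [1, 6]; color 2: [7, 8]; color 3: [4].
(χ(G) = 3 ≤ 3.)

Yes, G is 3-colorable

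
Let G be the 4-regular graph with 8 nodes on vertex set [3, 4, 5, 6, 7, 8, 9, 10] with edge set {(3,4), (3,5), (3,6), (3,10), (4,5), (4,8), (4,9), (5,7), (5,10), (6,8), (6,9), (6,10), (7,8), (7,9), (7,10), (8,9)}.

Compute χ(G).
Clique number ω(G) = 3 (lower bound: χ ≥ ω).
Suppose a proper 3-coloring c exists. The clique [3, 4, 5] takes 3 distinct colors; by symmetry let c(3) = 1, c(4) = 2, c(5) = 3.
- Vertex 10: neighbors [3, 5] already have colors [1, 3] ⇒ c(10) = 2.
- Vertex 6: neighbors [3, 10] already have colors [1, 2] ⇒ c(6) = 3.
- Vertex 7: neighbors [10, 5] already have colors [2, 3] ⇒ c(7) = 1.
- Vertex 8: neighbors [7, 4, 6] already have colors [1, 2, 3] — all 3 colors blocked. Contradiction.
The forced assignments end in a contradiction, so G has no proper 3-coloring (χ ≥ 4).
The coloring below uses 4 colors, so χ(G) = 4.
A valid 4-coloring: color 1: [9, 10]; color 2: [5, 8]; color 3: [4, 6, 7]; color 4: [3].

χ(G) = 4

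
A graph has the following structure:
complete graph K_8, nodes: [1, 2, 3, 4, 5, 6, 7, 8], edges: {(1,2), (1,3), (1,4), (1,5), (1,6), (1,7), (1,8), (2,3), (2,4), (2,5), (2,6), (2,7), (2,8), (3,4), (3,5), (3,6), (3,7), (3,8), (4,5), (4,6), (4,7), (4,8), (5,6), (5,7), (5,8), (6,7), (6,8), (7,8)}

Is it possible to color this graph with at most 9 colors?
A valid 9-coloring: color 1: [3]; color 2: [6]; color 3: [8]; color 4: [7]; color 5: [2]; color 6: [1]; color 7: [5]; color 8: [4].
(χ(G) = 8 ≤ 9.)

Yes, G is 9-colorable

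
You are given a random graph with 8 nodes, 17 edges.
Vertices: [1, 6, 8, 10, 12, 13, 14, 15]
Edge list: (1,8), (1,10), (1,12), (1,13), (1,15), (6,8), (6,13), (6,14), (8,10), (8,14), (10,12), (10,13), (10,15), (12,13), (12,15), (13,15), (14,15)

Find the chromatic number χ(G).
χ(G) = 5

Clique number ω(G) = 5 (lower bound: χ ≥ ω).
The clique on [1, 10, 12, 13, 15] has size 5, forcing χ ≥ 5, and the coloring below uses 5 colors, so χ(G) = 5.
A valid 5-coloring: color 1: [8, 13]; color 2: [1, 14]; color 3: [6, 15]; color 4: [10]; color 5: [12].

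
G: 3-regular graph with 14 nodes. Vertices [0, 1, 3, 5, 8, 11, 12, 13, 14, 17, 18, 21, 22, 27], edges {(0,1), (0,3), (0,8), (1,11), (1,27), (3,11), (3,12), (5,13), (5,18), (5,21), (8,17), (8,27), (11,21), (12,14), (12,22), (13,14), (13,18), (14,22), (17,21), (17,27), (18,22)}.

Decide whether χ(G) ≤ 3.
Yes, G is 3-colorable

A valid 3-coloring: color 1: [0, 11, 12, 18, 27]; color 2: [1, 3, 5, 14, 17]; color 3: [8, 13, 21, 22].
(χ(G) = 3 ≤ 3.)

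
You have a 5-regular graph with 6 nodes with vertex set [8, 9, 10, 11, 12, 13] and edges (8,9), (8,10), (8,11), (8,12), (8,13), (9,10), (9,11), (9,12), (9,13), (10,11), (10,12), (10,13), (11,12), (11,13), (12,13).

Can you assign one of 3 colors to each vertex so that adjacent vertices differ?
No, G is not 3-colorable

The clique on vertices [8, 9, 10, 11, 12, 13] has size 6 > 3, so it alone needs 6 colors.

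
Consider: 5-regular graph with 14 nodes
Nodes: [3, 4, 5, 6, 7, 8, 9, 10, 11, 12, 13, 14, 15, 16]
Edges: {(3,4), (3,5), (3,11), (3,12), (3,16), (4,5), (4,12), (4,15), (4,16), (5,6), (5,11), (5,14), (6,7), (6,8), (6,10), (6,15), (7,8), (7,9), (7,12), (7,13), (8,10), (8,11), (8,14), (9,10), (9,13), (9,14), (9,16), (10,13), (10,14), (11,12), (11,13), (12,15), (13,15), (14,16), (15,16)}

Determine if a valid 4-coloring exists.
A valid 4-coloring: color 1: [5, 7, 10, 16]; color 2: [6, 12, 13, 14]; color 3: [3, 8, 9, 15]; color 4: [4, 11].
(χ(G) = 4 ≤ 4.)

Yes, G is 4-colorable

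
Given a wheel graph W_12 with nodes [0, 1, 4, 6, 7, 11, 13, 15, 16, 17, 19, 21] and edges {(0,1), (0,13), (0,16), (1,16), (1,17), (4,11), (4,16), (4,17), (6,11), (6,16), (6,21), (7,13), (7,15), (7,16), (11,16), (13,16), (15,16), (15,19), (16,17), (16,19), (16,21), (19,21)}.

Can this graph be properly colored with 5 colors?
A valid 5-coloring: color 1: [16]; color 2: [0, 11, 15, 17, 21]; color 3: [1, 4, 6, 7, 19]; color 4: [13].
(χ(G) = 4 ≤ 5.)

Yes, G is 5-colorable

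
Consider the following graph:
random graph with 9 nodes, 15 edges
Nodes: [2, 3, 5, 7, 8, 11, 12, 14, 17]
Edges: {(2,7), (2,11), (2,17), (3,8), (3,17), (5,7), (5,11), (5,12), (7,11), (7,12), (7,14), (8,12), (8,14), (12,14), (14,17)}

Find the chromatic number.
Clique number ω(G) = 3 (lower bound: χ ≥ ω).
The clique on [8, 12, 14] has size 3, forcing χ ≥ 3, and the coloring below uses 3 colors, so χ(G) = 3.
A valid 3-coloring: color 1: [7, 8, 17]; color 2: [3, 11, 12]; color 3: [2, 5, 14].

χ(G) = 3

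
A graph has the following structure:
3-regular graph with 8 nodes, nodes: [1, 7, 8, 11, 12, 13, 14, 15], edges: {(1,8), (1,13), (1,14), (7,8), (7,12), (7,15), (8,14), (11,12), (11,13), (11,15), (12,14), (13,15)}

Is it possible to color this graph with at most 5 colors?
A valid 5-coloring: color 1: [8, 12, 13]; color 2: [1, 7, 11]; color 3: [14, 15].
(χ(G) = 3 ≤ 5.)

Yes, G is 5-colorable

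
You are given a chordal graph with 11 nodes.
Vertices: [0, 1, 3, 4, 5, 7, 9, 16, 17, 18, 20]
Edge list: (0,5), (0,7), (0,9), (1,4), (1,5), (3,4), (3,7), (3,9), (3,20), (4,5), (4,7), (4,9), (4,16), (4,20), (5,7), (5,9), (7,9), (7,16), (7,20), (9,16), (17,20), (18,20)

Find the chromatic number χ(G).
χ(G) = 4

Clique number ω(G) = 4 (lower bound: χ ≥ ω).
The clique on [0, 5, 7, 9] has size 4, forcing χ ≥ 4, and the coloring below uses 4 colors, so χ(G) = 4.
A valid 4-coloring: color 1: [0, 4, 17, 18]; color 2: [1, 7]; color 3: [9, 20]; color 4: [3, 5, 16].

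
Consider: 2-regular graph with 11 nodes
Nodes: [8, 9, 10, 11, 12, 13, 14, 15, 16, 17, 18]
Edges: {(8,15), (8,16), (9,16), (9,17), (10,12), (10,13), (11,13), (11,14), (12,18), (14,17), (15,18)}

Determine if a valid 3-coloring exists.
A valid 3-coloring: color 1: [8, 9, 10, 11, 18]; color 2: [12, 13, 15, 16, 17]; color 3: [14].
(χ(G) = 3 ≤ 3.)

Yes, G is 3-colorable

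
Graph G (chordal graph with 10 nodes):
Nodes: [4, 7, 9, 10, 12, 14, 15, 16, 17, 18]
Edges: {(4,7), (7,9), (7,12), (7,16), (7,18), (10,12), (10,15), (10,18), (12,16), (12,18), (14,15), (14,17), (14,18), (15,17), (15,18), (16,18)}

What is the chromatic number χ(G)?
χ(G) = 4

Clique number ω(G) = 4 (lower bound: χ ≥ ω).
The clique on [7, 12, 16, 18] has size 4, forcing χ ≥ 4, and the coloring below uses 4 colors, so χ(G) = 4.
A valid 4-coloring: color 1: [4, 9, 17, 18]; color 2: [7, 10, 14]; color 3: [12, 15]; color 4: [16].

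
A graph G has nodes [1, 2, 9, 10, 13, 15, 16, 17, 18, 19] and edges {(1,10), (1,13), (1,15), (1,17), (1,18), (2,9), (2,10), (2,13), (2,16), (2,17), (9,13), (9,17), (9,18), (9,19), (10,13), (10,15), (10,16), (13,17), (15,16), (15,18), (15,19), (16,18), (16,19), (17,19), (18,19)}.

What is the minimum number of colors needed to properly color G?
Clique number ω(G) = 4 (lower bound: χ ≥ ω).
The clique on [2, 9, 13, 17] has size 4, forcing χ ≥ 4, and the coloring below uses 4 colors, so χ(G) = 4.
A valid 4-coloring: color 1: [13, 19]; color 2: [2, 15]; color 3: [1, 9, 16]; color 4: [10, 17, 18].

χ(G) = 4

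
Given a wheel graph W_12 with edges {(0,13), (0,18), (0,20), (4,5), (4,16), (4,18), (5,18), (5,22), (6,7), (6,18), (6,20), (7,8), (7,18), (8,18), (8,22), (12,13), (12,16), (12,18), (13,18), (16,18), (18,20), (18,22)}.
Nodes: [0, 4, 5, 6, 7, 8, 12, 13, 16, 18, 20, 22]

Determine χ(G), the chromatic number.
Clique number ω(G) = 3 (lower bound: χ ≥ ω).
Odd cycle [22, 8, 7, 6, 20, 0, 13, 12, 16, 4, 5] needs 3 colors (χ ≥ 3).
Vertex 18 is adjacent to every vertex of [0, 4, 5, 6, 7, 8, 12, 13, 16, 20, 22], which already need 3 colors among themselves, so 18 needs a new color (χ ≥ 4).
The coloring below uses 4 colors, so χ(G) = 4.
A valid 4-coloring: color 1: [18]; color 2: [4, 7, 13, 20, 22]; color 3: [0, 5, 6, 8, 12]; color 4: [16].

χ(G) = 4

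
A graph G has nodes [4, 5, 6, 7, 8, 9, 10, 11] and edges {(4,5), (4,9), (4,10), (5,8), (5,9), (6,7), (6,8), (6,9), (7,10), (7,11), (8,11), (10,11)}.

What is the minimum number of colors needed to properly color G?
χ(G) = 3

Clique number ω(G) = 3 (lower bound: χ ≥ ω).
The clique on [4, 5, 9] has size 3, forcing χ ≥ 3, and the coloring below uses 3 colors, so χ(G) = 3.
A valid 3-coloring: color 1: [4, 7, 8]; color 2: [5, 6, 11]; color 3: [9, 10].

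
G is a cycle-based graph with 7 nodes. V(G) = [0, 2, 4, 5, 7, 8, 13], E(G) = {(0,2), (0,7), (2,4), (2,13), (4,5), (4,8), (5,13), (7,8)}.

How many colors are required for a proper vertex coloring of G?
χ(G) = 3

Clique number ω(G) = 2 (lower bound: χ ≥ ω).
Odd cycle [7, 0, 2, 4, 8] needs 3 colors (χ ≥ 3).
The coloring below uses 3 colors, so χ(G) = 3.
A valid 3-coloring: color 1: [4, 7, 13]; color 2: [2, 5, 8]; color 3: [0].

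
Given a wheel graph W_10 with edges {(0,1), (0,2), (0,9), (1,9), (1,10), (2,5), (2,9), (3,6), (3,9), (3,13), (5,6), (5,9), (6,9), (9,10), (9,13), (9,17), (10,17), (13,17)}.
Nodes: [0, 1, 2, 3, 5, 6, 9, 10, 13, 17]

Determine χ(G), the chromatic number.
χ(G) = 4

Clique number ω(G) = 3 (lower bound: χ ≥ ω).
Odd cycle [3, 6, 5, 2, 0, 1, 10, 17, 13] needs 3 colors (χ ≥ 3).
Vertex 9 is adjacent to every vertex of [0, 1, 2, 3, 5, 6, 10, 13, 17], which already need 3 colors among themselves, so 9 needs a new color (χ ≥ 4).
The coloring below uses 4 colors, so χ(G) = 4.
A valid 4-coloring: color 1: [9]; color 2: [0, 3, 5, 17]; color 3: [1, 2, 6, 13]; color 4: [10].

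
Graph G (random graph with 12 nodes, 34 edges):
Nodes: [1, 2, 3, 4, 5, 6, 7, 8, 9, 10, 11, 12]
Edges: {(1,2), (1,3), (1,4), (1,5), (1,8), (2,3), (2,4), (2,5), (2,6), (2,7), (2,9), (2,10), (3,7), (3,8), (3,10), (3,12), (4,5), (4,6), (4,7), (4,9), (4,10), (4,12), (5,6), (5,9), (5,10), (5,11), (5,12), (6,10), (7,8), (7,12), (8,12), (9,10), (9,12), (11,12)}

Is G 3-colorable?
No, G is not 3-colorable

The clique on vertices [2, 4, 5, 9, 10] has size 5 > 3, so it alone needs 5 colors.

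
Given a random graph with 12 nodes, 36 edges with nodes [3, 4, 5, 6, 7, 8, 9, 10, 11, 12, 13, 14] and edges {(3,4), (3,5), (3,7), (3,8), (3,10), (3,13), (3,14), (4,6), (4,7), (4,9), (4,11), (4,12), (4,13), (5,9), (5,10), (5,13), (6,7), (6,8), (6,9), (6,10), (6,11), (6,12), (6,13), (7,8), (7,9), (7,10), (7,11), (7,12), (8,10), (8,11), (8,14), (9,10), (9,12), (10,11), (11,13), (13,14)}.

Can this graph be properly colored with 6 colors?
Yes, G is 6-colorable

A valid 6-coloring: color 1: [3, 6]; color 2: [7, 13]; color 3: [4, 10, 14]; color 4: [8, 9]; color 5: [5, 11, 12].
(χ(G) = 5 ≤ 6.)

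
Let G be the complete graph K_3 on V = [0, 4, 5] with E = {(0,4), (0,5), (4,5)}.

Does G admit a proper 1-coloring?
No, G is not 1-colorable

The clique on vertices [0, 4, 5] has size 3 > 1, so it alone needs 3 colors.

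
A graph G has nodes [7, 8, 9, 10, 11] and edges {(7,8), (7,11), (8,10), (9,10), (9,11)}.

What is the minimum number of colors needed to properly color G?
χ(G) = 3

Clique number ω(G) = 2 (lower bound: χ ≥ ω).
Odd cycle [9, 11, 7, 8, 10] needs 3 colors (χ ≥ 3).
The coloring below uses 3 colors, so χ(G) = 3.
A valid 3-coloring: color 1: [8, 9]; color 2: [10, 11]; color 3: [7].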